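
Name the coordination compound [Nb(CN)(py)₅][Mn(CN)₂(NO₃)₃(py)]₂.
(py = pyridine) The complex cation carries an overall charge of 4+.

The complex cation is given as 4+; its ligand charges sum to -1, so Nb = +5.
With 2 anions per cation, each anion must be 4/2 = 2−.
Anion: ligand charges sum to -5; for the ion to be 2−, Mn = +3.

cyanopentakis(pyridine)niobium(V) dicyanotrinitrato(pyridine)manganate(III)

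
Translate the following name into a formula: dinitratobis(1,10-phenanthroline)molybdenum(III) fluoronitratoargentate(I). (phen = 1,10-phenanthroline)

[Mo(NO3)2(phen)2][AgF(NO3)]

Cation [Mo…]: ligand charges -2, Mo(III) ⇒ ion charge 1+.
Anion [Ag…]: ligand charges -2, Ag(I) ⇒ ion charge 1−.
One 1+ cation balances one 1− anion.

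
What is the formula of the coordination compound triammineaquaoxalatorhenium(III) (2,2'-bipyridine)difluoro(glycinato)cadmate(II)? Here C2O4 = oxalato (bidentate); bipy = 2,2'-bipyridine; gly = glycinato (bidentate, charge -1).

[Re(C2O4)(H2O)(NH3)3][Cd(bipy)F2(gly)]

Cation [Re…]: ligand charges -2, Re(III) ⇒ ion charge 1+.
Anion [Cd…]: ligand charges -3, Cd(II) ⇒ ion charge 1−.
One 1+ cation balances one 1− anion.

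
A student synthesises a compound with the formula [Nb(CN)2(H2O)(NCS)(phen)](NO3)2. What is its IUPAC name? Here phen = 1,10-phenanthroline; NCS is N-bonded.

The 2 nitrate counter-ions carry a total charge of -2, so each complex ion is 2+.
Ligand charges: 1×1,10-phenanthroline (neutral), 2×cyano (-1 each), 1×aqua (neutral), 1×isothiocyanato (-1 each); total -3. So Nb + (-3) = 2+, giving Nb = +5.
Ligands are named alphabetically: aqua before cyano before isothiocyanato before phenanthroline.

aquadicyanoisothiocyanato(1,10-phenanthroline)niobium(V) nitrate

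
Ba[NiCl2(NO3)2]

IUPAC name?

barium dichlorodinitratonickelate(II)

The 1 barium counter-ion carries a total charge of +2, so each complex ion is 2−.
Ligand charges: 2×chloro (-1 each), 2×nitrato (-1 each); total -4. So Ni + (-4) = 2−, giving Ni = +2.
Ligands are named alphabetically: chloro before nitrato.
The complex ion is anionic, so nickel takes the -ate form nickelate(II).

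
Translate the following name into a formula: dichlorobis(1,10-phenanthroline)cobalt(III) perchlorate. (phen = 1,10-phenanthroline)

[CoCl2(phen)2]ClO4

Ligands: 2 chloro (Cl, -1), 2 1,10-phenanthroline (phen, neutral). Ligand charge sum = -2.
Charge balance with perchlorate (-1) requires 1 complex ion per 1 perchlorate.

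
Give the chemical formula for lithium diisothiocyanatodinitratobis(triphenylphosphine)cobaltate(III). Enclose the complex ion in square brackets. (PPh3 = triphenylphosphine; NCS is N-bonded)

Li[Co(NCS)2(NO3)2(PPh3)2]

Ligands: 2 nitrato (NO3, -1), 2 triphenylphosphine (PPh3, neutral), 2 isothiocyanato (NCS, -1). Ligand charge sum = -4.
Charge balance with lithium (+1) requires 1 complex ion per 1 lithium.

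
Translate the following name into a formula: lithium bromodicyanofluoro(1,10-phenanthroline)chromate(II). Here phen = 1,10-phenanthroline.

Ligands: 2 cyano (CN, -1), 1 1,10-phenanthroline (phen, neutral), 1 bromo (Br, -1), 1 fluoro (F, -1). Ligand charge sum = -4.
With Cr in oxidation state +2, the complex ion is [Cr...]^2−.
Charge balance with lithium (+1) requires 1 complex ion per 2 lithium.

Li2[CrBr(CN)2F(phen)]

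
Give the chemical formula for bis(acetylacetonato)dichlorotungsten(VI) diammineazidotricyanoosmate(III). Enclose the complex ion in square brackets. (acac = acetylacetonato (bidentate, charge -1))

[W(acac)2Cl2][Os(CN)3(N3)(NH3)2]2

Cation [W…]: ligand charges -4, W(VI) ⇒ ion charge 2+.
Anion [Os…]: ligand charges -4, Os(III) ⇒ ion charge 1−.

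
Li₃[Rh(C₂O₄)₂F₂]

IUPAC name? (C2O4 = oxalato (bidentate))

lithium difluorodioxalatorhodate(III)

The 3 lithium counter-ions carry a total charge of +3, so each complex ion is 3−.
Ligand charges: 2×fluoro (-1 each), 2×oxalato (-2 each); total -6. So Rh + (-6) = 3−, giving Rh = +3.
The complex ion is anionic, so rhodium takes the -ate form rhodate(III).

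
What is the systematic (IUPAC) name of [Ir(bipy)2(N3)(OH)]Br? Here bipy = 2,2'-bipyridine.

azidobis(2,2'-bipyridine)hydroxoiridium(III) bromide

The 1 bromide counter-ion carries a total charge of -1, so each complex ion is 1+.
Ligand charges: 1×hydroxo (-1 each), 2×2,2'-bipyridine (neutral), 1×azido (-1 each); total -2. So Ir + (-2) = 1+, giving Ir = +3.
Ligands are named alphabetically: azido before bipyridine before hydroxo.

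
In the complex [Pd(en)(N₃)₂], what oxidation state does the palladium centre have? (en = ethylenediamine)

+2

No counter-ion: the bracketed complex is neutral.
Ligand charges: 1×en neutral; 2×N3 = -2; sum -2.
Pd + (-2) = 0 ⇒ Pd is +2.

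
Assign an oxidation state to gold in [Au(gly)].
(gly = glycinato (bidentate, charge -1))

+1

No counter-ion: the bracketed complex is neutral.
Ligand charges: 1×gly = -1; sum -1.
Au + (-1) = 0 ⇒ Au is +1.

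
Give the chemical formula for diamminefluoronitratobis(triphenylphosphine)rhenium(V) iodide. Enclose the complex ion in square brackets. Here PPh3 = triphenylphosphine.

[ReF(NH3)2(NO3)(PPh3)2]I3

Ligands: 2 ammine (NH3, neutral), 2 triphenylphosphine (PPh3, neutral), 1 nitrato (NO3, -1), 1 fluoro (F, -1). Ligand charge sum = -2.
With Re in oxidation state +5, the complex ion is [Re...]^3+.
Charge balance with iodide (-1) requires 1 complex ion per 3 iodide.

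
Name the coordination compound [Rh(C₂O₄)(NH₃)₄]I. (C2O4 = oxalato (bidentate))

tetraammineoxalatorhodium(III) iodide

The 1 iodide counter-ion carries a total charge of -1, so each complex ion is 1+.
Ligand charges: 1×oxalato (-2 each), 4×ammine (neutral); total -2. So Rh + (-2) = 1+, giving Rh = +3.
Ligands are named alphabetically: ammine before oxalato.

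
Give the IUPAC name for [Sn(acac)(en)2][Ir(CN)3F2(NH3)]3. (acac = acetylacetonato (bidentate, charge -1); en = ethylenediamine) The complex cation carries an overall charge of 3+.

Both ions are complex: the cation is named first with the plain metal name, the anion second with the -ate form; each ion's ligands are alphabetised independently.
The complex cation is given as 3+; its ligand charges sum to -1, so Sn = +4.
With 3 anions per cation, each anion must be 3/3 = 1−.
Anion: ligand charges sum to -5; for the ion to be 1−, Ir = +4.

(acetylacetonato)bis(ethylenediamine)tin(IV) amminetricyanodifluoroiridate(IV)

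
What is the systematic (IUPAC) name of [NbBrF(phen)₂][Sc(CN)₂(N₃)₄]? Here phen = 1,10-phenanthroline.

Scandium is always +3 in its complexes; the anion's ligand charges sum to -6, so the complex anion is 3−.
A 1:1 salt means the cation carries the equal and opposite charge, 3+.
Cation: ligand charges sum to -2; for the ion to be 3+, Nb = +5.

bromofluorobis(1,10-phenanthroline)niobium(V) tetraazidodicyanoscandate(III)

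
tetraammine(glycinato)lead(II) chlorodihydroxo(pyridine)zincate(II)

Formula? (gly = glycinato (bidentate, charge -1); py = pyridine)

[Pb(gly)(NH3)4][ZnCl(OH)2(py)]

Cation [Pb…]: ligand charges -1, Pb(II) ⇒ ion charge 1+.
Anion [Zn…]: ligand charges -3, Zn(II) ⇒ ion charge 1−.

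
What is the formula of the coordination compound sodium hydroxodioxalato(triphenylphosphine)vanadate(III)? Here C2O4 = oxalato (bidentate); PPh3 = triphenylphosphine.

Ligands: 2 oxalato (C2O4, -2), 1 hydroxo (OH, -1), 1 triphenylphosphine (PPh3, neutral). Ligand charge sum = -5.
With V in oxidation state +3, the complex ion is [V...]^2−.
Charge balance with sodium (+1) requires 1 complex ion per 2 sodium.

Na2[V(C2O4)2(OH)(PPh3)]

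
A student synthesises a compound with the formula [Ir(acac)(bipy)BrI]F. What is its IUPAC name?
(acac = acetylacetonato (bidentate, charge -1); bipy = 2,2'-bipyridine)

(acetylacetonato)(2,2'-bipyridine)bromoiodoiridium(IV) fluoride

The 1 fluoride counter-ion carries a total charge of -1, so each complex ion is 1+.
Ligand charges: 1×acetylacetonato (-1 each), 1×iodo (-1 each), 1×bromo (-1 each), 1×2,2'-bipyridine (neutral); total -3. So Ir + (-3) = 1+, giving Ir = +4.
Ligands are named alphabetically: acetylacetonato before bipyridine before bromo before iodo.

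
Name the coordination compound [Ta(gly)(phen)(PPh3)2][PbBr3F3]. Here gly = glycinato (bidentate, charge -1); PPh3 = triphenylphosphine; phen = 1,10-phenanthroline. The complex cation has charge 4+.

(glycinato)(1,10-phenanthroline)bis(triphenylphosphine)tantalum(V) tribromotrifluoroplumbate(II)

Both ions are complex: the cation is named first with the plain metal name, the anion second with the -ate form; each ion's ligands are alphabetised independently.
The complex cation is given as 4+; its ligand charges sum to -1, so Ta = +5.
A 1:1 salt means the anion carries the equal and opposite charge, 4−.
Anion: ligand charges sum to -6; for the ion to be 4−, Pb = +2.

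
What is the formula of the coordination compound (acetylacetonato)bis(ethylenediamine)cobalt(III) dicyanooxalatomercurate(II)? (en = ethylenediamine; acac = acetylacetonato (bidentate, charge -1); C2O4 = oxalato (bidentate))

[Co(acac)(en)2][Hg(C2O4)(CN)2]

Cation [Co…]: ligand charges -1, Co(III) ⇒ ion charge 2+.
Anion [Hg…]: ligand charges -4, Hg(II) ⇒ ion charge 2−.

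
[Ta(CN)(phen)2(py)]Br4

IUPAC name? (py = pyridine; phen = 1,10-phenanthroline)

cyanobis(1,10-phenanthroline)(pyridine)tantalum(V) bromide

The 4 bromide counter-ions carry a total charge of -4, so each complex ion is 4+.
Ligand charges: 1×pyridine (neutral), 1×cyano (-1 each), 2×1,10-phenanthroline (neutral); total -1. So Ta + (-1) = 4+, giving Ta = +5.
Ligands are named alphabetically: cyano before phenanthroline before pyridine.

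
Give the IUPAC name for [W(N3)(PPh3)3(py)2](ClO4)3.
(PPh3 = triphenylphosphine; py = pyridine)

The 3 perchlorate counter-ions carry a total charge of -3, so each complex ion is 3+.
Ligand charges: 1×azido (-1 each), 3×triphenylphosphine (neutral), 2×pyridine (neutral); total -1. So W + (-1) = 3+, giving W = +4.
Ligands are named alphabetically: azido before pyridine before triphenylphosphine.

azidobis(pyridine)tris(triphenylphosphine)tungsten(IV) perchlorate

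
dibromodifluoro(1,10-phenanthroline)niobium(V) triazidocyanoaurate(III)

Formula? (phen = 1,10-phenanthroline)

[NbBr2F2(phen)][Au(CN)(N3)3]

Cation [Nb…]: ligand charges -4, Nb(V) ⇒ ion charge 1+.
Anion [Au…]: ligand charges -4, Au(III) ⇒ ion charge 1−.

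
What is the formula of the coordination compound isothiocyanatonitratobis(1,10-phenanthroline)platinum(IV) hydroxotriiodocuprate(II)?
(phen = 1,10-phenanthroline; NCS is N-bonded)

[Pt(NCS)(NO3)(phen)2][CuI3(OH)]

Cation [Pt…]: ligand charges -2, Pt(IV) ⇒ ion charge 2+.
Anion [Cu…]: ligand charges -4, Cu(II) ⇒ ion charge 2−.
One 2+ cation balances one 2− anion.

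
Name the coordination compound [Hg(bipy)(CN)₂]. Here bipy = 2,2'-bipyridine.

There is no counter-ion, so the complex is neutral overall.
Ligand charges: 1×2,2'-bipyridine (neutral), 2×cyano (-1 each); total -2. So Hg + (-2) = 0, giving Hg = +2.
Ligands are named alphabetically: bipyridine before cyano.

(2,2'-bipyridine)dicyanomercury(II)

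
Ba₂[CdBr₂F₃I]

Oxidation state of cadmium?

+2

2 barium outside the brackets (+2 each) → the complex ion is 4−.
Ligand charges: 2×Br = -2; 1×I = -1; 3×F = -3; sum -6.
Cd + (-6) = 4− ⇒ Cd is +2.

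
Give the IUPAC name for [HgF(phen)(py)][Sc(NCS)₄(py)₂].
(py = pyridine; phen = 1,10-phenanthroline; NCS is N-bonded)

Scandium is always +3 in its complexes; the anion's ligand charges sum to -4, so the complex anion is 1−.
A 1:1 salt means the cation carries the equal and opposite charge, 1+.
Cation: ligand charges sum to -1; for the ion to be 1+, Hg = +2.

fluoro(1,10-phenanthroline)(pyridine)mercury(II) tetraisothiocyanatobis(pyridine)scandate(III)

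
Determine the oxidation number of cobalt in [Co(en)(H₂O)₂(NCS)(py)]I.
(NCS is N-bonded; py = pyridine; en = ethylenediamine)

+2

1 iodide outside the brackets (-1 each) → the complex ion is 1+.
Ligand charges: 2×H2O neutral; 1×NCS = -1; 1×py neutral; 1×en neutral; sum -1.
Co + (-1) = 1+ ⇒ Co is +2.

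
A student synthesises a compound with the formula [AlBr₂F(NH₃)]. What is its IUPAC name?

amminedibromofluoroaluminium(III)

There is no counter-ion, so the complex is neutral overall.
Ligand charges: 1×fluoro (-1 each), 2×bromo (-1 each), 1×ammine (neutral); total -3. So Al + (-3) = 0, giving Al = +3.
Ligands are named alphabetically: ammine before bromo before fluoro.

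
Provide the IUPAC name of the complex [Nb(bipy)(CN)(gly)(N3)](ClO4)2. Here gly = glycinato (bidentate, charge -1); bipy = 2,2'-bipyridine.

The 2 perchlorate counter-ions carry a total charge of -2, so each complex ion is 2+.
Ligand charges: 1×cyano (-1 each), 1×glycinato (-1 each), 1×azido (-1 each), 1×2,2'-bipyridine (neutral); total -3. So Nb + (-3) = 2+, giving Nb = +5.
Ligands are named alphabetically: azido before bipyridine before cyano before glycinato.

azido(2,2'-bipyridine)cyano(glycinato)niobium(V) perchlorate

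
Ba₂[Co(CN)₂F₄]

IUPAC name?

The 2 barium counter-ions carry a total charge of +4, so each complex ion is 4−.
Ligand charges: 2×cyano (-1 each), 4×fluoro (-1 each); total -6. So Co + (-6) = 4−, giving Co = +2.
Ligands are named alphabetically: cyano before fluoro.
The complex ion is anionic, so cobalt takes the -ate form cobaltate(II).

barium dicyanotetrafluorocobaltate(II)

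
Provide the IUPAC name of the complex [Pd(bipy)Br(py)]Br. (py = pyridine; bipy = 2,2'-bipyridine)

(2,2'-bipyridine)bromo(pyridine)palladium(II) bromide

The 1 bromide counter-ion carries a total charge of -1, so each complex ion is 1+.
Ligand charges: 1×pyridine (neutral), 1×2,2'-bipyridine (neutral), 1×bromo (-1 each); total -1. So Pd + (-1) = 1+, giving Pd = +2.
Ligands are named alphabetically: bipyridine before bromo before pyridine.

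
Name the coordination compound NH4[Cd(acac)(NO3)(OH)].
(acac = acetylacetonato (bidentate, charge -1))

The 1 ammonium counter-ion carries a total charge of +1, so each complex ion is 1−.
Ligand charges: 1×hydroxo (-1 each), 1×nitrato (-1 each), 1×acetylacetonato (-1 each); total -3. So Cd + (-3) = 1−, giving Cd = +2.
Ligands are named alphabetically: acetylacetonato before hydroxo before nitrato.
The complex ion is anionic, so cadmium takes the -ate form cadmate(II).

ammonium (acetylacetonato)hydroxonitratocadmate(II)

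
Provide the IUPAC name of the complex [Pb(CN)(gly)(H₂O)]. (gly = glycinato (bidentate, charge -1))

There is no counter-ion, so the complex is neutral overall.
Ligand charges: 1×glycinato (-1 each), 1×aqua (neutral), 1×cyano (-1 each); total -2. So Pb + (-2) = 0, giving Pb = +2.
Ligands are named alphabetically: aqua before cyano before glycinato.

aquacyano(glycinato)lead(II)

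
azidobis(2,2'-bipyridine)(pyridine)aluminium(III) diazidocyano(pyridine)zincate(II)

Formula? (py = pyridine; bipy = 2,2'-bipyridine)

Cation [Al…]: ligand charges -1, Al(III) ⇒ ion charge 2+.
Anion [Zn…]: ligand charges -3, Zn(II) ⇒ ion charge 1−.
One 2+ cation requires 2 of the 1− anion.

[Al(bipy)2(N3)(py)][Zn(CN)(N3)2(py)]2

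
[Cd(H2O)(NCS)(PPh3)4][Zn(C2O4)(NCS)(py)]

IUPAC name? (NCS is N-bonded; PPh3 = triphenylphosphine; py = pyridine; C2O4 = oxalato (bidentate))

aquaisothiocyanatotetrakis(triphenylphosphine)cadmium(II) isothiocyanatooxalato(pyridine)zincate(II)

Zinc is always +2 in its complexes; the anion's ligand charges sum to -3, so the complex anion is 1−.
A 1:1 salt means the cation carries the equal and opposite charge, 1+.
Cation: ligand charges sum to -1; for the ion to be 1+, Cd = +2.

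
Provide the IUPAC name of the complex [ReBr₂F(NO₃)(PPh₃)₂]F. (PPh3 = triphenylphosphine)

The 1 fluoride counter-ion carries a total charge of -1, so each complex ion is 1+.
Ligand charges: 2×triphenylphosphine (neutral), 1×nitrato (-1 each), 2×bromo (-1 each), 1×fluoro (-1 each); total -4. So Re + (-4) = 1+, giving Re = +5.
Ligands are named alphabetically: bromo before fluoro before nitrato before triphenylphosphine.

dibromofluoronitratobis(triphenylphosphine)rhenium(V) fluoride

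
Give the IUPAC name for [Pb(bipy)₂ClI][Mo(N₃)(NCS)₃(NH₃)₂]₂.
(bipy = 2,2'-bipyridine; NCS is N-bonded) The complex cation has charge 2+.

bis(2,2'-bipyridine)chloroiodolead(IV) diammineazidotriisothiocyanatomolybdate(III)

The complex cation is given as 2+; its ligand charges sum to -2, so Pb = +4.
With 2 anions per cation, each anion must be 2/2 = 1−.
Anion: ligand charges sum to -4; for the ion to be 1−, Mo = +3.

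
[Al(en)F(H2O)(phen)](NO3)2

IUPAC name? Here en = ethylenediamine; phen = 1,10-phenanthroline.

The 2 nitrate counter-ions carry a total charge of -2, so each complex ion is 2+.
Ligand charges: 1×aqua (neutral), 1×ethylenediamine (neutral), 1×fluoro (-1 each), 1×1,10-phenanthroline (neutral); total -1. So Al + (-1) = 2+, giving Al = +3.
Ligands are named alphabetically: aqua before ethylenediamine before fluoro before phenanthroline.

aqua(ethylenediamine)fluoro(1,10-phenanthroline)aluminium(III) nitrate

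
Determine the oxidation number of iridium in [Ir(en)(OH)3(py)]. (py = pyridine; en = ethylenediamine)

+3

No counter-ion: the bracketed complex is neutral.
Ligand charges: 1×py neutral; 3×OH = -3; 1×en neutral; sum -3.
Ir + (-3) = 0 ⇒ Ir is +3.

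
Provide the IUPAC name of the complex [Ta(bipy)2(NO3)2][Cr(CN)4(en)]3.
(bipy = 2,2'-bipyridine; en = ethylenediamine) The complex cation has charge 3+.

bis(2,2'-bipyridine)dinitratotantalum(V) tetracyano(ethylenediamine)chromate(III)

The complex cation is given as 3+; its ligand charges sum to -2, so Ta = +5.
With 3 anions per cation, each anion must be 3/3 = 1−.
Anion: ligand charges sum to -4; for the ion to be 1−, Cr = +3.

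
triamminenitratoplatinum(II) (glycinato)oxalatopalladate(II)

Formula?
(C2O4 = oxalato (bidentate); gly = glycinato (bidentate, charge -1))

[Pt(NH3)3(NO3)][Pd(C2O4)(gly)]

Cation [Pt…]: ligand charges -1, Pt(II) ⇒ ion charge 1+.
Anion [Pd…]: ligand charges -3, Pd(II) ⇒ ion charge 1−.
One 1+ cation balances one 1− anion.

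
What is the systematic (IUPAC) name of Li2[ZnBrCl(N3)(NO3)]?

The 2 lithium counter-ions carry a total charge of +2, so each complex ion is 2−.
Ligand charges: 1×bromo (-1 each), 1×chloro (-1 each), 1×nitrato (-1 each), 1×azido (-1 each); total -4. So Zn + (-4) = 2−, giving Zn = +2.
The complex ion is anionic, so zinc takes the -ate form zincate(II).

lithium azidobromochloronitratozincate(II)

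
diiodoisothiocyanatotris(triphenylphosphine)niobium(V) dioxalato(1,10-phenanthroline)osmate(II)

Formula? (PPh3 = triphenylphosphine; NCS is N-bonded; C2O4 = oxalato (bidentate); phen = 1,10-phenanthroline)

[NbI2(NCS)(PPh3)3][Os(C2O4)2(phen)]

Cation [Nb…]: ligand charges -3, Nb(V) ⇒ ion charge 2+.
Anion [Os…]: ligand charges -4, Os(II) ⇒ ion charge 2−.
One 2+ cation balances one 2− anion.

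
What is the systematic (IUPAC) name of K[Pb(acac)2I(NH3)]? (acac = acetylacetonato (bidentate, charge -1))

potassium bis(acetylacetonato)ammineiodoplumbate(II)

The 1 potassium counter-ion carries a total charge of +1, so each complex ion is 1−.
Ligand charges: 1×iodo (-1 each), 1×ammine (neutral), 2×acetylacetonato (-1 each); total -3. So Pb + (-3) = 1−, giving Pb = +2.
Ligands are named alphabetically: acetylacetonato before ammine before iodo.
The complex ion is anionic, so lead takes the -ate form plumbate(II).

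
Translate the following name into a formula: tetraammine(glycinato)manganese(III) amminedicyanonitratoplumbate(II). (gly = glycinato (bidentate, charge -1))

[Mn(gly)(NH3)4][Pb(CN)2(NH3)(NO3)]2

Cation [Mn…]: ligand charges -1, Mn(III) ⇒ ion charge 2+.
Anion [Pb…]: ligand charges -3, Pb(II) ⇒ ion charge 1−.
One 2+ cation requires 2 of the 1− anion.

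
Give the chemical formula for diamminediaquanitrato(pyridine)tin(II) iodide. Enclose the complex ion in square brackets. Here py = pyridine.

[Sn(H2O)2(NH3)2(NO3)(py)]I

Ligands: 2 aqua (H2O, neutral), 1 nitrato (NO3, -1), 2 ammine (NH3, neutral), 1 pyridine (py, neutral). Ligand charge sum = -1.
Charge balance with iodide (-1) requires 1 complex ion per 1 iodide.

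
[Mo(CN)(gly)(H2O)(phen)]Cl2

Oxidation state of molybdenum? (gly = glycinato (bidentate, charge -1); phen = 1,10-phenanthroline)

2 chloride outside the brackets (-1 each) → the complex ion is 2+.
Ligand charges: 1×gly = -1; 1×CN = -1; 1×H2O neutral; 1×phen neutral; sum -2.
Mo + (-2) = 2+ ⇒ Mo is +4.

+4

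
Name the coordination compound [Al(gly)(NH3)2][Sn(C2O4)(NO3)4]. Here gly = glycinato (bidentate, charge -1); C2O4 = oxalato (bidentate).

diammine(glycinato)aluminium(III) tetranitratooxalatostannate(IV)

Both ions are complex: the cation is named first with the plain metal name, the anion second with the -ate form; each ion's ligands are alphabetised independently.
Aluminium is always +3 in its complexes; the cation's ligand charges sum to -1, so the complex cation is 2+.
A 1:1 salt means the anion carries the equal and opposite charge, 2−.
Anion: ligand charges sum to -6; for the ion to be 2−, Sn = +4.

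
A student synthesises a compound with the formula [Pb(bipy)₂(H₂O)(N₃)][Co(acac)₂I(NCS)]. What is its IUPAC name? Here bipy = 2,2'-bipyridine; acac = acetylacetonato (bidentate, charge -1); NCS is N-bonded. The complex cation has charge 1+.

The complex cation is given as 1+; its ligand charges sum to -1, so Pb = +2.
A 1:1 salt means the anion carries the equal and opposite charge, 1−.
Anion: ligand charges sum to -4; for the ion to be 1−, Co = +3.

aquaazidobis(2,2'-bipyridine)lead(II) bis(acetylacetonato)iodoisothiocyanatocobaltate(III)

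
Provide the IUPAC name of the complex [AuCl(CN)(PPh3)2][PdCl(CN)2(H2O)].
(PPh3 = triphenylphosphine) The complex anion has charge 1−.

The complex anion is given as 1−; its ligand charges sum to -3, so Pd = +2.
A 1:1 salt means the cation carries the equal and opposite charge, 1+.
Cation: ligand charges sum to -2; for the ion to be 1+, Au = +3.

chlorocyanobis(triphenylphosphine)gold(III) aquachlorodicyanopalladate(II)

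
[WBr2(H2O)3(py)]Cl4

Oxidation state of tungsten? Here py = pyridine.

4 chloride outside the brackets (-1 each) → the complex ion is 4+.
Ligand charges: 3×H2O neutral; 1×py neutral; 2×Br = -2; sum -2.
W + (-2) = 4+ ⇒ W is +6.

+6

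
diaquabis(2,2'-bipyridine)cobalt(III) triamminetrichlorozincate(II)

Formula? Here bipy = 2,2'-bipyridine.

[Co(bipy)2(H2O)2][ZnCl3(NH3)3]3

Cation [Co…]: ligand charges 0, Co(III) ⇒ ion charge 3+.
Anion [Zn…]: ligand charges -3, Zn(II) ⇒ ion charge 1−.
One 3+ cation requires 3 of the 1− anion.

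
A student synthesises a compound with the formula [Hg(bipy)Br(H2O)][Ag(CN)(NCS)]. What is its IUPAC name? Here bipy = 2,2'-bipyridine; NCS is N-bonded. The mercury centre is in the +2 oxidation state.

Both ions are complex: the cation is named first with the plain metal name, the anion second with the -ate form; each ion's ligands are alphabetised independently.
Hg is given as +2; the cation's ligand charges sum to -1, so the complex cation is 1+.
A 1:1 salt means the anion carries the equal and opposite charge, 1−.
Anion: ligand charges sum to -2; for the ion to be 1−, Ag = +1.

aqua(2,2'-bipyridine)bromomercury(II) cyanoisothiocyanatoargentate(I)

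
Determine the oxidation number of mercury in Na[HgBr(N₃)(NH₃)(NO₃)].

+2

1 sodium outside the brackets (+1 each) → the complex ion is 1−.
Ligand charges: 1×Br = -1; 1×N3 = -1; 1×NO3 = -1; 1×NH3 neutral; sum -3.
Hg + (-3) = 1− ⇒ Hg is +2.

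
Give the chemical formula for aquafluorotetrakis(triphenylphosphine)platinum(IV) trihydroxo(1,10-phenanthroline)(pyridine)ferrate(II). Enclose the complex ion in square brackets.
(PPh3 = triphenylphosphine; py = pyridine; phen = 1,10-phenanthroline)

[PtF(H2O)(PPh3)4][Fe(OH)3(phen)(py)]3

Cation [Pt…]: ligand charges -1, Pt(IV) ⇒ ion charge 3+.
Anion [Fe…]: ligand charges -3, Fe(II) ⇒ ion charge 1−.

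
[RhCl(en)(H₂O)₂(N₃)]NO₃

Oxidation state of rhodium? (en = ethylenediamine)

+3

1 nitrate outside the brackets (-1 each) → the complex ion is 1+.
Ligand charges: 1×en neutral; 1×Cl = -1; 2×H2O neutral; 1×N3 = -1; sum -2.
Rh + (-2) = 1+ ⇒ Rh is +3.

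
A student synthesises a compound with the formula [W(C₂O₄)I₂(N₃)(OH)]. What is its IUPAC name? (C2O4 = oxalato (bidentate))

There is no counter-ion, so the complex is neutral overall.
Ligand charges: 1×oxalato (-2 each), 1×hydroxo (-1 each), 2×iodo (-1 each), 1×azido (-1 each); total -6. So W + (-6) = 0, giving W = +6.
Ligands are named alphabetically: azido before hydroxo before iodo before oxalato.

azidohydroxodiiodooxalatotungsten(VI)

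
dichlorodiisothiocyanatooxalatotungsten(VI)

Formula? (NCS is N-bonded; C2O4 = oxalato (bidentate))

Ligands: 2 isothiocyanato (NCS, -1), 2 chloro (Cl, -1), 1 oxalato (C2O4, -2). Ligand charge sum = -6.
With W in oxidation state +6, the complex ion is [W...].

[W(C2O4)Cl2(NCS)2]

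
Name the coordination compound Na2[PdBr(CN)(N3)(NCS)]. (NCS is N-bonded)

The 2 sodium counter-ions carry a total charge of +2, so each complex ion is 2−.
Ligand charges: 1×isothiocyanato (-1 each), 1×bromo (-1 each), 1×cyano (-1 each), 1×azido (-1 each); total -4. So Pd + (-4) = 2−, giving Pd = +2.
The complex ion is anionic, so palladium takes the -ate form palladate(II).

sodium azidobromocyanoisothiocyanatopalladate(II)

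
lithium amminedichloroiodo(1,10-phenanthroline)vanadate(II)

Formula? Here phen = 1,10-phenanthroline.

Ligands: 1 ammine (NH3, neutral), 1 iodo (I, -1), 2 chloro (Cl, -1), 1 1,10-phenanthroline (phen, neutral). Ligand charge sum = -3.
With V in oxidation state +2, the complex ion is [V...]^1−.
Charge balance with lithium (+1) requires 1 complex ion per 1 lithium.

Li[VCl2I(NH3)(phen)]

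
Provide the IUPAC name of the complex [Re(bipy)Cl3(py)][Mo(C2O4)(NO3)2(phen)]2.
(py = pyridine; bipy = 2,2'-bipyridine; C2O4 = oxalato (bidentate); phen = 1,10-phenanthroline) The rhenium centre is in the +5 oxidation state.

Re is given as +5; the cation's ligand charges sum to -3, so the complex cation is 2+.
With 2 anions per cation, each anion must be 2/2 = 1−.
Anion: ligand charges sum to -4; for the ion to be 1−, Mo = +3.

(2,2'-bipyridine)trichloro(pyridine)rhenium(V) dinitratooxalato(1,10-phenanthroline)molybdate(III)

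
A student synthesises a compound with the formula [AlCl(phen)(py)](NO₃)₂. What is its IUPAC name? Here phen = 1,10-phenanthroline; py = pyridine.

chloro(1,10-phenanthroline)(pyridine)aluminium(III) nitrate

The 2 nitrate counter-ions carry a total charge of -2, so each complex ion is 2+.
Ligand charges: 1×1,10-phenanthroline (neutral), 1×pyridine (neutral), 1×chloro (-1 each); total -1. So Al + (-1) = 2+, giving Al = +3.
Ligands are named alphabetically: chloro before phenanthroline before pyridine.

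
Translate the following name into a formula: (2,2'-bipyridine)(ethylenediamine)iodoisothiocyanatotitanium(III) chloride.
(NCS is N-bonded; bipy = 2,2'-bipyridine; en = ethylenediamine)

[Ti(bipy)(en)I(NCS)]Cl

Ligands: 1 isothiocyanato (NCS, -1), 1 iodo (I, -1), 1 2,2'-bipyridine (bipy, neutral), 1 ethylenediamine (en, neutral). Ligand charge sum = -2.
Charge balance with chloride (-1) requires 1 complex ion per 1 chloride.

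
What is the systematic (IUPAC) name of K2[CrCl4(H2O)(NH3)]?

The 2 potassium counter-ions carry a total charge of +2, so each complex ion is 2−.
Ligand charges: 1×aqua (neutral), 4×chloro (-1 each), 1×ammine (neutral); total -4. So Cr + (-4) = 2−, giving Cr = +2.
The complex ion is anionic, so chromium takes the -ate form chromate(II).

potassium ammineaquatetrachlorochromate(II)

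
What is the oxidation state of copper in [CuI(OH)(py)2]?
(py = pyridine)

No counter-ion: the bracketed complex is neutral.
Ligand charges: 1×I = -1; 2×py neutral; 1×OH = -1; sum -2.
Cu + (-2) = 0 ⇒ Cu is +2.

+2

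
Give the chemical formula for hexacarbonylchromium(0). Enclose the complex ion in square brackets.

Ligands: 6 carbonyl (CO, neutral). Ligand charge sum = 0.
With Cr in oxidation state 0, the complex ion is [Cr...].

[Cr(CO)6]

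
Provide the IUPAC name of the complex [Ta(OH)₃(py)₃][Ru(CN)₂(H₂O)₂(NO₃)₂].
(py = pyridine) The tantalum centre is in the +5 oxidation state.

trihydroxotris(pyridine)tantalum(V) diaquadicyanodinitratoruthenate(II)

Both ions are complex: the cation is named first with the plain metal name, the anion second with the -ate form; each ion's ligands are alphabetised independently.
Ta is given as +5; the cation's ligand charges sum to -3, so the complex cation is 2+.
A 1:1 salt means the anion carries the equal and opposite charge, 2−.
Anion: ligand charges sum to -4; for the ion to be 2−, Ru = +2.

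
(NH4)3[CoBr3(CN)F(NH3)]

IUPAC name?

ammonium amminetribromocyanofluorocobaltate(II)

The 3 ammonium counter-ions carry a total charge of +3, so each complex ion is 3−.
Ligand charges: 1×fluoro (-1 each), 1×cyano (-1 each), 3×bromo (-1 each), 1×ammine (neutral); total -5. So Co + (-5) = 3−, giving Co = +2.
Ligands are named alphabetically: ammine before bromo before cyano before fluoro.
The complex ion is anionic, so cobalt takes the -ate form cobaltate(II).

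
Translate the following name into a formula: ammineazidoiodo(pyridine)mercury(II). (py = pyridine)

Ligands: 1 ammine (NH3, neutral), 1 pyridine (py, neutral), 1 azido (N3, -1), 1 iodo (I, -1). Ligand charge sum = -2.
With Hg in oxidation state +2, the complex ion is [Hg...].

[HgI(N3)(NH3)(py)]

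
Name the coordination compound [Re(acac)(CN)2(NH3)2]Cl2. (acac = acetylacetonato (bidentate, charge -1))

The 2 chloride counter-ions carry a total charge of -2, so each complex ion is 2+.
Ligand charges: 2×cyano (-1 each), 1×acetylacetonato (-1 each), 2×ammine (neutral); total -3. So Re + (-3) = 2+, giving Re = +5.
Ligands are named alphabetically: acetylacetonato before ammine before cyano.

(acetylacetonato)diamminedicyanorhenium(V) chloride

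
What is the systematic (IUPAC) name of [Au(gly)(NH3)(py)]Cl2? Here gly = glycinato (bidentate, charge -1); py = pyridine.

ammine(glycinato)(pyridine)gold(III) chloride

The 2 chloride counter-ions carry a total charge of -2, so each complex ion is 2+.
Ligand charges: 1×glycinato (-1 each), 1×pyridine (neutral), 1×ammine (neutral); total -1. So Au + (-1) = 2+, giving Au = +3.
Ligands are named alphabetically: ammine before glycinato before pyridine.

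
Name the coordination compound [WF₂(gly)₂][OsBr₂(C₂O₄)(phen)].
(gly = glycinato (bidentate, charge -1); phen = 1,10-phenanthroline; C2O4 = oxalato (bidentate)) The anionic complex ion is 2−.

The complex anion is given as 2−; its ligand charges sum to -4, so Os = +2.
A 1:1 salt means the cation carries the equal and opposite charge, 2+.
Cation: ligand charges sum to -4; for the ion to be 2+, W = +6.

difluorobis(glycinato)tungsten(VI) dibromooxalato(1,10-phenanthroline)osmate(II)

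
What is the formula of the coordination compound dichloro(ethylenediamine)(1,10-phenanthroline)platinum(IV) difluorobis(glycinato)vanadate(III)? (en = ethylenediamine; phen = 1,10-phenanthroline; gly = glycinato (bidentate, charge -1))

[PtCl2(en)(phen)][VF2(gly)2]2

Cation [Pt…]: ligand charges -2, Pt(IV) ⇒ ion charge 2+.
Anion [V…]: ligand charges -4, V(III) ⇒ ion charge 1−.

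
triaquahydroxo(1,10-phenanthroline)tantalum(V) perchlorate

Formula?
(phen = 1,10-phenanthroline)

[Ta(H2O)3(OH)(phen)](ClO4)4

Ligands: 1 hydroxo (OH, -1), 1 1,10-phenanthroline (phen, neutral), 3 aqua (H2O, neutral). Ligand charge sum = -1.
Charge balance with perchlorate (-1) requires 1 complex ion per 4 perchlorate.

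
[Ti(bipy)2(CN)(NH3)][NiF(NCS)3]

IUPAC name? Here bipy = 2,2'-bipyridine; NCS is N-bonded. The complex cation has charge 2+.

Both ions are complex: the cation is named first with the plain metal name, the anion second with the -ate form; each ion's ligands are alphabetised independently.
The complex cation is given as 2+; its ligand charges sum to -1, so Ti = +3.
A 1:1 salt means the anion carries the equal and opposite charge, 2−.
Anion: ligand charges sum to -4; for the ion to be 2−, Ni = +2.

amminebis(2,2'-bipyridine)cyanotitanium(III) fluorotriisothiocyanatonickelate(II)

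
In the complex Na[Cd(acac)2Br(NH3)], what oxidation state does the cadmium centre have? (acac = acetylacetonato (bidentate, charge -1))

1 sodium outside the brackets (+1 each) → the complex ion is 1−.
Ligand charges: 2×acac = -2; 1×Br = -1; 1×NH3 neutral; sum -3.
Cd + (-3) = 1− ⇒ Cd is +2.

+2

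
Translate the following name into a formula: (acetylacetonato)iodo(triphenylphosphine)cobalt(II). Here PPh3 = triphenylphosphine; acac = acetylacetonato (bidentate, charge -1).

Ligands: 1 iodo (I, -1), 1 triphenylphosphine (PPh3, neutral), 1 acetylacetonato (acac, -1). Ligand charge sum = -2.
With Co in oxidation state +2, the complex ion is [Co...].

[Co(acac)I(PPh3)]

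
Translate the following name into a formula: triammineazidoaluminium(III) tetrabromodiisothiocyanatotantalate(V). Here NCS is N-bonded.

[Al(N3)(NH3)3][TaBr4(NCS)2]2

Cation [Al…]: ligand charges -1, Al(III) ⇒ ion charge 2+.
Anion [Ta…]: ligand charges -6, Ta(V) ⇒ ion charge 1−.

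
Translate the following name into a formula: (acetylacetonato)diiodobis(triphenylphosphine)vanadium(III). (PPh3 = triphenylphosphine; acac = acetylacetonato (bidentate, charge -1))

[V(acac)I2(PPh3)2]

Ligands: 2 triphenylphosphine (PPh3, neutral), 2 iodo (I, -1), 1 acetylacetonato (acac, -1). Ligand charge sum = -3.
With V in oxidation state +3, the complex ion is [V...].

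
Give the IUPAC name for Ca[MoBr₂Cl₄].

calcium dibromotetrachloromolybdate(IV)

The 1 calcium counter-ion carries a total charge of +2, so each complex ion is 2−.
Ligand charges: 4×chloro (-1 each), 2×bromo (-1 each); total -6. So Mo + (-6) = 2−, giving Mo = +4.
The complex ion is anionic, so molybdenum takes the -ate form molybdate(IV).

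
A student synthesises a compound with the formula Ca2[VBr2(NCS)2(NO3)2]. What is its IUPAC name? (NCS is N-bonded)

calcium dibromodiisothiocyanatodinitratovanadate(II)

The 2 calcium counter-ions carry a total charge of +4, so each complex ion is 4−.
Ligand charges: 2×nitrato (-1 each), 2×isothiocyanato (-1 each), 2×bromo (-1 each); total -6. So V + (-6) = 4−, giving V = +2.
Ligands are named alphabetically: bromo before isothiocyanato before nitrato.
The complex ion is anionic, so vanadium takes the -ate form vanadate(II).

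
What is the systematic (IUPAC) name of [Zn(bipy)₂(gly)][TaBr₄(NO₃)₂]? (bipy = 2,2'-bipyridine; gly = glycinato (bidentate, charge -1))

bis(2,2'-bipyridine)(glycinato)zinc(II) tetrabromodinitratotantalate(V)

Zinc is always +2 in its complexes; the cation's ligand charges sum to -1, so the complex cation is 1+.
A 1:1 salt means the anion carries the equal and opposite charge, 1−.
Anion: ligand charges sum to -6; for the ion to be 1−, Ta = +5.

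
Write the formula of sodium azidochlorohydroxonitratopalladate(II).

Ligands: 1 hydroxo (OH, -1), 1 chloro (Cl, -1), 1 nitrato (NO3, -1), 1 azido (N3, -1). Ligand charge sum = -4.
Charge balance with sodium (+1) requires 1 complex ion per 2 sodium.

Na2[PdCl(N3)(NO3)(OH)]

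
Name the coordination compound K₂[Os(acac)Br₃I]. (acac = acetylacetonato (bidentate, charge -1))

potassium (acetylacetonato)tribromoiodoosmate(III)

The 2 potassium counter-ions carry a total charge of +2, so each complex ion is 2−.
Ligand charges: 1×iodo (-1 each), 3×bromo (-1 each), 1×acetylacetonato (-1 each); total -5. So Os + (-5) = 2−, giving Os = +3.
The complex ion is anionic, so osmium takes the -ate form osmate(III).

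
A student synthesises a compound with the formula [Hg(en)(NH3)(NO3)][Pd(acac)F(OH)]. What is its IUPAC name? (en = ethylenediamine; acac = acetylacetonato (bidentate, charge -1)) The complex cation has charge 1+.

The complex cation is given as 1+; its ligand charges sum to -1, so Hg = +2.
A 1:1 salt means the anion carries the equal and opposite charge, 1−.
Anion: ligand charges sum to -3; for the ion to be 1−, Pd = +2.

ammine(ethylenediamine)nitratomercury(II) (acetylacetonato)fluorohydroxopalladate(II)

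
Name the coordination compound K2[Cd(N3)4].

The 2 potassium counter-ions carry a total charge of +2, so each complex ion is 2−.
Ligand charges: 4×azido (-1 each); total -4. So Cd + (-4) = 2−, giving Cd = +2.
The complex ion is anionic, so cadmium takes the -ate form cadmate(II).

potassium tetraazidocadmate(II)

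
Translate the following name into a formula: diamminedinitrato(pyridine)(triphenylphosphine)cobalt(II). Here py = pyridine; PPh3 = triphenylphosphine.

Ligands: 2 nitrato (NO3, -1), 2 ammine (NH3, neutral), 1 pyridine (py, neutral), 1 triphenylphosphine (PPh3, neutral). Ligand charge sum = -2.
With Co in oxidation state +2, the complex ion is [Co...].

[Co(NH3)2(NO3)2(PPh3)(py)]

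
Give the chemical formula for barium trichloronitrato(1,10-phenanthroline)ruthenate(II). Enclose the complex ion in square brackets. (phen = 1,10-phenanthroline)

Ba[RuCl3(NO3)(phen)]

Ligands: 3 chloro (Cl, -1), 1 1,10-phenanthroline (phen, neutral), 1 nitrato (NO3, -1). Ligand charge sum = -4.
With Ru in oxidation state +2, the complex ion is [Ru...]^2−.
Charge balance with barium (+2) requires 1 complex ion per 1 barium.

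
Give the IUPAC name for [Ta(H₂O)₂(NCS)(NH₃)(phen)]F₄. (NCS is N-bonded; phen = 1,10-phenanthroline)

amminediaquaisothiocyanato(1,10-phenanthroline)tantalum(V) fluoride

The 4 fluoride counter-ions carry a total charge of -4, so each complex ion is 4+.
Ligand charges: 1×isothiocyanato (-1 each), 2×aqua (neutral), 1×ammine (neutral), 1×1,10-phenanthroline (neutral); total -1. So Ta + (-1) = 4+, giving Ta = +5.
Ligands are named alphabetically: ammine before aqua before isothiocyanato before phenanthroline.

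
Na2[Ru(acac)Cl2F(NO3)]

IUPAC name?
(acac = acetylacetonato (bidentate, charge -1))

sodium (acetylacetonato)dichlorofluoronitratoruthenate(III)

The 2 sodium counter-ions carry a total charge of +2, so each complex ion is 2−.
Ligand charges: 2×chloro (-1 each), 1×nitrato (-1 each), 1×acetylacetonato (-1 each), 1×fluoro (-1 each); total -5. So Ru + (-5) = 2−, giving Ru = +3.
Ligands are named alphabetically: acetylacetonato before chloro before fluoro before nitrato.
The complex ion is anionic, so ruthenium takes the -ate form ruthenate(III).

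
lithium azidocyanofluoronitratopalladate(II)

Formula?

Ligands: 1 nitrato (NO3, -1), 1 azido (N3, -1), 1 cyano (CN, -1), 1 fluoro (F, -1). Ligand charge sum = -4.
With Pd in oxidation state +2, the complex ion is [Pd...]^2−.
Charge balance with lithium (+1) requires 1 complex ion per 2 lithium.

Li2[Pd(CN)F(N3)(NO3)]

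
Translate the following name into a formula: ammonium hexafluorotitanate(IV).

(NH4)2[TiF6]

Ligands: 6 fluoro (F, -1). Ligand charge sum = -6.
With Ti in oxidation state +4, the complex ion is [Ti...]^2−.
Charge balance with ammonium (+1) requires 1 complex ion per 2 ammonium.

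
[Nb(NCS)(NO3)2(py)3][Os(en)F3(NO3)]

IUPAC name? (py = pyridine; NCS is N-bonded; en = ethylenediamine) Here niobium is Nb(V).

Both ions are complex: the cation is named first with the plain metal name, the anion second with the -ate form; each ion's ligands are alphabetised independently.
Nb is given as +5; the cation's ligand charges sum to -3, so the complex cation is 2+.
A 1:1 salt means the anion carries the equal and opposite charge, 2−.
Anion: ligand charges sum to -4; for the ion to be 2−, Os = +2.

isothiocyanatodinitratotris(pyridine)niobium(V) (ethylenediamine)trifluoronitratoosmate(II)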